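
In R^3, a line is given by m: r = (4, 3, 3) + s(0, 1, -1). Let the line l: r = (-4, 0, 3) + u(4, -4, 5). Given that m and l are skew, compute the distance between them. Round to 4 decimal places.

0.6963

Common perpendicular direction n = (0, 1, -1) × (4, -4, 5) = (1, -4, -4).
With w = (-4, 0, 3) − (4, 3, 3) = (-8, -3, 0), w · n = 4.
Distance = |w · n| / |n| = |4| / √33 ≈ 0.6963.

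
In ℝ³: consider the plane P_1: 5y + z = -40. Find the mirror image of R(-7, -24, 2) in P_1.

(-7, 6, 8)

λ = (n·R − d)/|n|² = (-118 − (-40))/26 = -3.
Reflection = R − 2λn = (-7, -24, 2) − (-6)·(0, 5, 1) = (-7, 6, 8).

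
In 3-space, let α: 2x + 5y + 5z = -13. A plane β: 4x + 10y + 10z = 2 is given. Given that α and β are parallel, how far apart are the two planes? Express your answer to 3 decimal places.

Rescale β by 1/2: 2x + 5y + 5z = 1. Then distance = |-13 − 1| / √54 ≈ 1.905.

1.905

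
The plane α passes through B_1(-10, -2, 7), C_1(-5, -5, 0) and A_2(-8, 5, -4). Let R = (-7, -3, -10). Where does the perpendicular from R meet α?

B_1C_1 = (5, -3, -7), B_1A_2 = (2, 7, -11); a normal to α is B_1C_1 × B_1A_2 = (82, 41, 41).
Using B_1: α has equation 82x + 41y + 41z = -615.
Foot = R − λn with λ = (n·R − d)/|n|² = (-1107 − (-615))/10086 = -2/41.
Foot = (-7, -3, -10) − (-2/41)·(82, 41, 41) = (-3, -1, -8).

(-3, -1, -8)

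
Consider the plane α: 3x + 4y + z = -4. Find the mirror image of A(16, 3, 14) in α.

λ = (n·A − d)/|n|² = (74 − (-4))/26 = 3.
Reflection = A − 2λn = (16, 3, 14) − 6·(3, 4, 1) = (-2, -21, 8).

(-2, -21, 8)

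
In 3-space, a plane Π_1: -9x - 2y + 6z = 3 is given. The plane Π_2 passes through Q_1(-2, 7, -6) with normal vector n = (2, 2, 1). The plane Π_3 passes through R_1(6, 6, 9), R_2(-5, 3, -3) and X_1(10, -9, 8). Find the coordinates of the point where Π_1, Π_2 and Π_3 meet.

(1, 0, 2)

Π_2: n·r = n·Q_1 gives 2x + 2y + z = 4.
R_1R_2 = (-11, -3, -12), R_1X_1 = (4, -15, -1); a normal to Π_3 is R_1R_2 × R_1X_1 = (-177, -59, 177).
Using R_1: Π_3 has equation -177x - 59y + 177z = 177.
Solving the 3×3 linear system -9x - 2y + 6z = 3, 2x + 2y + z = 4, -177x - 59y + 177z = 177 (e.g. by elimination or Cramer's rule, determinant = -1239) gives (1, 0, 2).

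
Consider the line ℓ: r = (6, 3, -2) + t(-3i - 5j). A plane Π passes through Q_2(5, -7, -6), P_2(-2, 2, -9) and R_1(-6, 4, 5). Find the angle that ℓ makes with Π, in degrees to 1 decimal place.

69.5

Q_2P_2 = (-7, 9, -3), Q_2R_1 = (-11, 11, 11); a normal to Π is Q_2P_2 × Q_2R_1 = (132, 110, 22).
Using Q_2: Π has equation 132x + 110y + 22z = -242.
sin θ = |n·v| / (|n||v|) = |-946| / (√30008 · √34) = 0.93655.
θ ≈ 69.5°.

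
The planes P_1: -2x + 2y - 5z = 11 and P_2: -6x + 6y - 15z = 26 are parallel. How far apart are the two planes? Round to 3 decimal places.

0.406

Rescale P_2 by 1/3: -2x + 2y - 5z = 26/3. Then distance = |11 − (26/3)| / √33 ≈ 0.406.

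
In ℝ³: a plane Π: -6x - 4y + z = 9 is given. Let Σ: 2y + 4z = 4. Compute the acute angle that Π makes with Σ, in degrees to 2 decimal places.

cos θ = |n₁·n₂| / (|n₁||n₂|) = |-4| / (√53 · √20).
θ = arccos(0.12286) ≈ 82.94°.

82.94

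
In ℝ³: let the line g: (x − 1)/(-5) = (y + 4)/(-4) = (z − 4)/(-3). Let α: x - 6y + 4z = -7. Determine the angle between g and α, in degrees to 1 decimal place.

7.8

g has direction (-5, -4, -3) through (1, -4, 4).
sin θ = |n·v| / (|n||v|) = |7| / (√53 · √50) = 0.13598.
θ ≈ 7.8°.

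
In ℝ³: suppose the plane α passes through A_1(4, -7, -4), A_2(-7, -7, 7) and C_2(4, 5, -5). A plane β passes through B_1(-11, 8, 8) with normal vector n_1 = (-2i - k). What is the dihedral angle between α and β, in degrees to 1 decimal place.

18.7

A_1A_2 = (-11, 0, 11), A_1C_2 = (0, 12, -1); a normal to α is A_1A_2 × A_1C_2 = (-132, -11, -132).
Using A_1: α has equation -132x - 11y - 132z = 77.
β: n_1·r = n_1·B_1 gives -2x - z = 14.
cos θ = |n₁·n₂| / (|n₁||n₂|) = |396| / (√34969 · √5).
θ = arccos(0.94704) ≈ 18.7°.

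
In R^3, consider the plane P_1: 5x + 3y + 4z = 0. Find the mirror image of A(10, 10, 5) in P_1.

(-10, -2, -11)

λ = (n·A − d)/|n|² = (100 − 0)/50 = 2.
Reflection = A − 2λn = (10, 10, 5) − 4·(5, 3, 4) = (-10, -2, -11).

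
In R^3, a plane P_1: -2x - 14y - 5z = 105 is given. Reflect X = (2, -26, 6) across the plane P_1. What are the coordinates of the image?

λ = (n·X − d)/|n|² = (330 − 105)/225 = 1.
Reflection = X − 2λn = (2, -26, 6) − 2·(-2, -14, -5) = (6, 2, 16).

(6, 2, 16)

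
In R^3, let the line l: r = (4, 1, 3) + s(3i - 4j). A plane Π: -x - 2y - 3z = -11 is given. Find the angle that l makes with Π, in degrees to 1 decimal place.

sin θ = |n·v| / (|n||v|) = |5| / (√14 · √25) = 0.26726.
θ ≈ 15.5°.

15.5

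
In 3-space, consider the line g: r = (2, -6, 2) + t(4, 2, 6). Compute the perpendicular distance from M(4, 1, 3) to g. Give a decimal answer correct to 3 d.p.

6.325

Taking (2, -6, 2) on g with direction v = (4, 2, 6): w = M − (2, -6, 2) = (2, 7, 1), and w × v = (40, -8, -24).
Distance = |w × v| / |v| = √2240 / √56 ≈ 6.325.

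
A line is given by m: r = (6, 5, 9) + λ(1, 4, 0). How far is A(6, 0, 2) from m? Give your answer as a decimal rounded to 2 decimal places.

Taking (6, 5, 9) on m with direction v = (1, 4, 0): w = A − (6, 5, 9) = (0, -5, -7), and w × v = (28, -7, 5).
Distance = |w × v| / |v| = √858 / √17 ≈ 7.10.

7.10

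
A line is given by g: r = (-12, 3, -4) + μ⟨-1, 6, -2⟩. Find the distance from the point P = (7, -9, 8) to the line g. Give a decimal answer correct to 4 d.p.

Taking (-12, 3, -4) on g with direction v = (-1, 6, -2): w = P − (-12, 3, -4) = (19, -12, 12), and w × v = (-48, 26, 102).
Distance = |w × v| / |v| = √13384 / √41 ≈ 18.0676.

18.0676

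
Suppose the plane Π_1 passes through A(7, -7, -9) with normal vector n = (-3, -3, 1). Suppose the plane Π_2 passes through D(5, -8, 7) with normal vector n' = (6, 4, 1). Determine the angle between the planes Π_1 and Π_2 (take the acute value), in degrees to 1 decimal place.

24.0

Π_1: n·r = n·A gives -3x - 3y + z = -9.
Π_2: n'·r = n'·D gives 6x + 4y + z = 5.
cos θ = |n₁·n₂| / (|n₁||n₂|) = |-29| / (√19 · √53).
θ = arccos(0.91387) ≈ 24.0°.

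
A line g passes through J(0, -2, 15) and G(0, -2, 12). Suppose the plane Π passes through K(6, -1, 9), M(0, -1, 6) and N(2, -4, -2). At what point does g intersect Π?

(0, -2, 3)

A direction vector for g is G − J = (0, 0, -3).
KM = (-6, 0, -3), KN = (-4, -3, -11); a normal to Π is KM × KN = (-9, -54, 18).
Using K: Π has equation -9x - 54y + 18z = 162.
Substitute r = (0, -2, 15) + t(0, 0, -3) into the plane: 378 + (-54)t = 162, so t = 4.
Intersection: (0, -2, 15) + 4·(0, 0, -3) = (0, -2, 3).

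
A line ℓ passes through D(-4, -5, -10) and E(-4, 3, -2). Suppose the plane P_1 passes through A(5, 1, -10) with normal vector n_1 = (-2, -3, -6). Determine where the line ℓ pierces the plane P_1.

(-4, -1, -6)

A direction vector for ℓ is E − D = (0, 8, 8).
P_1: n_1·r = n_1·A gives -2x - 3y - 6z = 47.
Substitute r = (-4, -5, -10) + t(0, 8, 8) into the plane: 83 + (-72)t = 47, so t = 1/2.
Intersection: (-4, -5, -10) + (1/2)·(0, 8, 8) = (-4, -1, -6).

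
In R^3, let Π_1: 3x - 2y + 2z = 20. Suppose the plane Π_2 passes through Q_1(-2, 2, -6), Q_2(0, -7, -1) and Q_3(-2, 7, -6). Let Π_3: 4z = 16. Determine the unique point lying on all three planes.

(2, -3, 4)

Q_1Q_2 = (2, -9, 5), Q_1Q_3 = (0, 5, 0); a normal to Π_2 is Q_1Q_2 × Q_1Q_3 = (-25, 0, 10).
Using Q_1: Π_2 has equation -25x + 10z = -10.
Solving the 3×3 linear system 3x - 2y + 2z = 20, -25x + 10z = -10, 4z = 16 (e.g. by elimination or Cramer's rule, determinant = -200) gives (2, -3, 4).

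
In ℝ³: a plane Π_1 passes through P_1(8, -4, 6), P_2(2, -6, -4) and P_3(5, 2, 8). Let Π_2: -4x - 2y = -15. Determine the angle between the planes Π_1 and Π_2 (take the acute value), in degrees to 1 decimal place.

32.5

P_1P_2 = (-6, -2, -10), P_1P_3 = (-3, 6, 2); a normal to Π_1 is P_1P_2 × P_1P_3 = (56, 42, -42).
Using P_1: Π_1 has equation 56x + 42y - 42z = 28.
cos θ = |n₁·n₂| / (|n₁||n₂|) = |-308| / (√6664 · √20).
θ = arccos(0.84366) ≈ 32.5°.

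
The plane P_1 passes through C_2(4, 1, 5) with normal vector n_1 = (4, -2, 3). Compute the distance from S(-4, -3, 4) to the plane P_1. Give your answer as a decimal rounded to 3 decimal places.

5.014

P_1: n_1·r = n_1·C_2 gives 4x - 2y + 3z = 29.
n·S − d = (4)·(-4) + (-2)·(-3) + (3)·(4) − 29 = -27; |n| = √29.
Distance = |-27| / √29 = 27/√29 ≈ 5.014.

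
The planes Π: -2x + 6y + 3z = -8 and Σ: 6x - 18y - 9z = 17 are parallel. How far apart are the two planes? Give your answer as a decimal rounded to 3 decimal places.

0.333

Rescale Σ by 1/(-3): -2x + 6y + 3z = -17/3. Then distance = |-8 − (-17/3)| / √49 ≈ 0.333.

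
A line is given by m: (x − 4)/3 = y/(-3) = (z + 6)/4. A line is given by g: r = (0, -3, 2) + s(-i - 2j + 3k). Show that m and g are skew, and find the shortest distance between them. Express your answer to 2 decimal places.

m has direction (3, -3, 4) through (4, 0, -6).
Common perpendicular direction n = (3, -3, 4) × (-1, -2, 3) = (-1, -13, -9).
With w = (0, -3, 2) − (4, 0, -6) = (-4, -3, 8), w · n = -29.
Since n ≠ 0 the lines are not parallel, and w · n = -29 ≠ 0 so they do not intersect; hence they are skew.
Distance = |w · n| / |n| = |-29| / √251 ≈ 1.83.

1.83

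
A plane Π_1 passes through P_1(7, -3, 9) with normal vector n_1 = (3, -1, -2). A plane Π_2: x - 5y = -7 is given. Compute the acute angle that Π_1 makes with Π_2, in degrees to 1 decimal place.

Π_1: n_1·r = n_1·P_1 gives 3x - y - 2z = 6.
cos θ = |n₁·n₂| / (|n₁||n₂|) = |8| / (√14 · √26).
θ = arccos(0.41931) ≈ 65.2°.

65.2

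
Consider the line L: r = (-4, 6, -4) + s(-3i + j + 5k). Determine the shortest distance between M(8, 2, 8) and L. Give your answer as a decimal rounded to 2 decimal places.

Taking (-4, 6, -4) on L with direction v = (-3, 1, 5): w = M − (-4, 6, -4) = (12, -4, 12), and w × v = (-32, -96, 0).
Distance = |w × v| / |v| = √10240 / √35 ≈ 17.10.

17.10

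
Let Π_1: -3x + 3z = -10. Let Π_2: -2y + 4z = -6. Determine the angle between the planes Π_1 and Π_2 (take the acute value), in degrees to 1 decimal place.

cos θ = |n₁·n₂| / (|n₁||n₂|) = |12| / (√18 · √20).
θ = arccos(0.63246) ≈ 50.8°.

50.8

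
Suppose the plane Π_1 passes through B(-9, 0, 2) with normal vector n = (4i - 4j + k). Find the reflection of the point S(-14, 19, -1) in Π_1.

(10, -5, 5)

Π_1: n·r = n·B gives 4x - 4y + z = -34.
λ = (n·S − d)/|n|² = (-133 − (-34))/33 = -3.
Reflection = S − 2λn = (-14, 19, -1) − (-6)·(4, -4, 1) = (10, -5, 5).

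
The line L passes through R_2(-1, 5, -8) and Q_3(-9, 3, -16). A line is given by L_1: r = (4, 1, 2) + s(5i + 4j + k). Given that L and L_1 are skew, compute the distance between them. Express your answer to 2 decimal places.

1.18

A direction vector for L is Q_3 − R_2 = (-8, -2, -8).
Common perpendicular direction n = (-8, -2, -8) × (5, 4, 1) = (30, -32, -22).
With w = (4, 1, 2) − (-1, 5, -8) = (5, -4, 10), w · n = 58.
Distance = |w · n| / |n| = |58| / √2408 ≈ 1.18.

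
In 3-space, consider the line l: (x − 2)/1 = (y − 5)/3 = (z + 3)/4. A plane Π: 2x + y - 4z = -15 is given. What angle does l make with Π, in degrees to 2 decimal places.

28.08

l has direction (1, 3, 4) through (2, 5, -3).
sin θ = |n·v| / (|n||v|) = |-11| / (√21 · √26) = 0.47076.
θ ≈ 28.08°.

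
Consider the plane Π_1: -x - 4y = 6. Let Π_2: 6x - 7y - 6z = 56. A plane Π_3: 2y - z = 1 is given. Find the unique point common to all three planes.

Solving the 3×3 linear system -x - 4y = 6, 6x - 7y - 6z = 56, 2y - z = 1 (e.g. by elimination or Cramer's rule, determinant = -43) gives (2, -2, -5).

(2, -2, -5)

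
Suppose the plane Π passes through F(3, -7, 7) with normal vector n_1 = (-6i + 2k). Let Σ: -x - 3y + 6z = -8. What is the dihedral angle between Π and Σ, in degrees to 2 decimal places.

Π: n_1·r = n_1·F gives -6x + 2z = -4.
cos θ = |n₁·n₂| / (|n₁||n₂|) = |18| / (√40 · √46).
θ = arccos(0.41963) ≈ 65.19°.

65.19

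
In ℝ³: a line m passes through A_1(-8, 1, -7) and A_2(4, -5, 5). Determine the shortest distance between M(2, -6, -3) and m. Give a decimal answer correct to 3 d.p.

5.375

A direction vector for m is A_2 − A_1 = (12, -6, 12).
Taking (-8, 1, -7) on m with direction v = (12, -6, 12): w = M − (-8, 1, -7) = (10, -7, 4), and w × v = (-60, -72, 24).
Distance = |w × v| / |v| = √9360 / √324 ≈ 5.375.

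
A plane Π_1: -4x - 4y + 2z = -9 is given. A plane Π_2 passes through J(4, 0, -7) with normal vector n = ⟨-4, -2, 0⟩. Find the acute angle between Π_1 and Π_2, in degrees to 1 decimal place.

Π_2: n·r = n·J gives -4x - 2y = -16.
cos θ = |n₁·n₂| / (|n₁||n₂|) = |24| / (√36 · √20).
θ = arccos(0.89443) ≈ 26.6°.

26.6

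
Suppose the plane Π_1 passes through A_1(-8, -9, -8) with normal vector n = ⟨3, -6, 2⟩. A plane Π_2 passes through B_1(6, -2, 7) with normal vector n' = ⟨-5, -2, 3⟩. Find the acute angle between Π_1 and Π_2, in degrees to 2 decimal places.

Π_1: n·r = n·A_1 gives 3x - 6y + 2z = 14.
Π_2: n'·r = n'·B_1 gives -5x - 2y + 3z = -5.
cos θ = |n₁·n₂| / (|n₁||n₂|) = |3| / (√49 · √38).
θ = arccos(0.06952) ≈ 86.01°.

86.01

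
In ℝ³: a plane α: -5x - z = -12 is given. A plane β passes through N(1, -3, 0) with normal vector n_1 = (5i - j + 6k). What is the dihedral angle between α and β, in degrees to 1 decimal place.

39.5

β: n_1·r = n_1·N gives 5x - y + 6z = 8.
cos θ = |n₁·n₂| / (|n₁||n₂|) = |-31| / (√26 · √62).
θ = arccos(0.77211) ≈ 39.5°.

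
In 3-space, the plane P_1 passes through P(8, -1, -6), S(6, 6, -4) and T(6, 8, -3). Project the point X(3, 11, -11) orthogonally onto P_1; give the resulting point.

PS = (-2, 7, 2), PT = (-2, 9, 3); a normal to P_1 is PS × PT = (3, 2, -4).
Using P: P_1 has equation 3x + 2y - 4z = 46.
Foot = X − λn with λ = (n·X − d)/|n|² = (75 − 46)/29 = 1.
Foot = (3, 11, -11) − 1·(3, 2, -4) = (0, 9, -7).

(0, 9, -7)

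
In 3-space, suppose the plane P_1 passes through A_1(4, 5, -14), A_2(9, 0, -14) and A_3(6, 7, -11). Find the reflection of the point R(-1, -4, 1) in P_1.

(17, 14, -23)

A_1A_2 = (5, -5, 0), A_1A_3 = (2, 2, 3); a normal to P_1 is A_1A_2 × A_1A_3 = (-15, -15, 20).
Using A_1: P_1 has equation -15x - 15y + 20z = -415.
λ = (n·R − d)/|n|² = (95 − (-415))/850 = 3/5.
Reflection = R − 2λn = (-1, -4, 1) − (6/5)·(-15, -15, 20) = (17, 14, -23).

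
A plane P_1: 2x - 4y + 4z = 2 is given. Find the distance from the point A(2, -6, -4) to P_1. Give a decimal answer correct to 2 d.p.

n·A − d = (2)·(2) + (-4)·(-6) + (4)·(-4) − 2 = 10; |n| = √36.
Distance = |10| / √36 = 10/√36 ≈ 1.67.

1.67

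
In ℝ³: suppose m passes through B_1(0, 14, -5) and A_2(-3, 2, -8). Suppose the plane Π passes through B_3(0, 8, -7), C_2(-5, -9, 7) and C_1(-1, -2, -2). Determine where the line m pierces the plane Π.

(-1, 10, -6)

A direction vector for m is A_2 − B_1 = (-3, -12, -3).
B_3C_2 = (-5, -17, 14), B_3C_1 = (-1, -10, 5); a normal to Π is B_3C_2 × B_3C_1 = (55, 11, 33).
Using B_3: Π has equation 55x + 11y + 33z = -143.
Substitute r = (0, 14, -5) + t(-3, -12, -3) into the plane: -11 + (-396)t = -143, so t = 1/3.
Intersection: (0, 14, -5) + (1/3)·(-3, -12, -3) = (-1, 10, -6).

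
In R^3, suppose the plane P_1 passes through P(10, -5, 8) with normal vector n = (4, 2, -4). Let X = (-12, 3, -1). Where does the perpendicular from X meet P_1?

(-8, 5, -5)

P_1: n·r = n·P gives 4x + 2y - 4z = -2.
Foot = X − λn with λ = (n·X − d)/|n|² = (-38 − (-2))/36 = -1.
Foot = (-12, 3, -1) − (-1)·(4, 2, -4) = (-8, 5, -5).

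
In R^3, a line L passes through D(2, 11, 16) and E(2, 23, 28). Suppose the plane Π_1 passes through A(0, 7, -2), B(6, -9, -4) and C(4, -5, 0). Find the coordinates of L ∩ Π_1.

(2, -1, 4)

A direction vector for L is E − D = (0, 12, 12).
AB = (6, -16, -2), AC = (4, -12, 2); a normal to Π_1 is AB × AC = (-56, -20, -8).
Using A: Π_1 has equation -56x - 20y - 8z = -124.
Substitute r = (2, 11, 16) + t(0, 12, 12) into the plane: -460 + (-336)t = -124, so t = -1.
Intersection: (2, 11, 16) + (-1)·(0, 12, 12) = (2, -1, 4).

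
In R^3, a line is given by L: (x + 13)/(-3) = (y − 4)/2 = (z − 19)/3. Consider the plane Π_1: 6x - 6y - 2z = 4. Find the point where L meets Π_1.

L has direction (-3, 2, 3) through (-13, 4, 19).
Substitute r = (-13, 4, 19) + t(-3, 2, 3) into the plane: -140 + (-36)t = 4, so t = -4.
Intersection: (-13, 4, 19) + (-4)·(-3, 2, 3) = (-1, -4, 7).

(-1, -4, 7)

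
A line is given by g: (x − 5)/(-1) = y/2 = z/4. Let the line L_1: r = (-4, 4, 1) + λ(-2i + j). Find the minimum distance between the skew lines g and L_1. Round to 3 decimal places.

g has direction (-1, 2, 4) through (5, 0, 0).
Common perpendicular direction n = (-1, 2, 4) × (-2, 1, 0) = (-4, -8, 3).
With w = (-4, 4, 1) − (5, 0, 0) = (-9, 4, 1), w · n = 7.
Distance = |w · n| / |n| = |7| / √89 ≈ 0.742.

0.742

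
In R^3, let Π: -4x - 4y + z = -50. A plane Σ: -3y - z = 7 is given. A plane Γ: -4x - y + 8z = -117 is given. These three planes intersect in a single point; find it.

(9, 1, -10)

Solving the 3×3 linear system -4x - 4y + z = -50, -3y - z = 7, -4x - y + 8z = -117 (e.g. by elimination or Cramer's rule, determinant = 72) gives (9, 1, -10).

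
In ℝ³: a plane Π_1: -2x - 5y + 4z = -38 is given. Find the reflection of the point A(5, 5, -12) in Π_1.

(1, -5, -4)

λ = (n·A − d)/|n|² = (-83 − (-38))/45 = -1.
Reflection = A − 2λn = (5, 5, -12) − (-2)·(-2, -5, 4) = (1, -5, -4).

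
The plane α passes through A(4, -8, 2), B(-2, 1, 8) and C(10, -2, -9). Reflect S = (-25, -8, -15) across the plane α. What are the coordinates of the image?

AB = (-6, 9, 6), AC = (6, 6, -11); a normal to α is AB × AC = (-135, -30, -90).
Using A: α has equation -135x - 30y - 90z = -480.
λ = (n·S − d)/|n|² = (4965 − (-480))/27225 = 1/5.
Reflection = S − 2λn = (-25, -8, -15) − (2/5)·(-135, -30, -90) = (29, 4, 21).

(29, 4, 21)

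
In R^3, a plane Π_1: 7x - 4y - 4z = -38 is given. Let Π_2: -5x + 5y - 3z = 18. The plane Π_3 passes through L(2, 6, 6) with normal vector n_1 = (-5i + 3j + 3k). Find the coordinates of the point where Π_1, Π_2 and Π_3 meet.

(-10, -7, -1)

Π_3: n_1·r = n_1·L gives -5x + 3y + 3z = 26.
Solving the 3×3 linear system 7x - 4y - 4z = -38, -5x + 5y - 3z = 18, -5x + 3y + 3z = 26 (e.g. by elimination or Cramer's rule, determinant = 8) gives (-10, -7, -1).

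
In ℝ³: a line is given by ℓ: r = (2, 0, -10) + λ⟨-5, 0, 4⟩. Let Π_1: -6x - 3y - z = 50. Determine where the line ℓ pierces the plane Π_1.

(-8, 0, -2)

Substitute r = (2, 0, -10) + t(-5, 0, 4) into the plane: -2 + 26t = 50, so t = 2.
Intersection: (2, 0, -10) + 2·(-5, 0, 4) = (-8, 0, -2).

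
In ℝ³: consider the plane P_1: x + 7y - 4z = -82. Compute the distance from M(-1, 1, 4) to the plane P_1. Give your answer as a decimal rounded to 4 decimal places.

8.8626

n·M − d = (1)·(-1) + (7)·(1) + (-4)·(4) − (-82) = 72; |n| = √66.
Distance = |72| / √66 = 72/√66 ≈ 8.8626.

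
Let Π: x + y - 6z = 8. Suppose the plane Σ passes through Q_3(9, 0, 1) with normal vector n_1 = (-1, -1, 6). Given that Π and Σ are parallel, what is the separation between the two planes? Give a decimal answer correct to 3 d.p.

0.811

Σ: n_1·r = n_1·Q_3 gives -x - y + 6z = -3.
Rescale Σ by 1/(-1): x + y - 6z = 3. Then distance = |8 − 3| / √38 ≈ 0.811.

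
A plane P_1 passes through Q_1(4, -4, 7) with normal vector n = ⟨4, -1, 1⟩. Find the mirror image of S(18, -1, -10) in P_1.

(2, 3, -14)

P_1: n·r = n·Q_1 gives 4x - y + z = 27.
λ = (n·S − d)/|n|² = (63 − 27)/18 = 2.
Reflection = S − 2λn = (18, -1, -10) − 4·(4, -1, 1) = (2, 3, -14).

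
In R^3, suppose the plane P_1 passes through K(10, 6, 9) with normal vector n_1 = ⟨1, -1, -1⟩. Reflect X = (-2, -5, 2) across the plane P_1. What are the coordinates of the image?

P_1: n_1·r = n_1·K gives x - y - z = -5.
λ = (n·X − d)/|n|² = (1 − (-5))/3 = 2.
Reflection = X − 2λn = (-2, -5, 2) − 4·(1, -1, -1) = (-6, -1, 6).

(-6, -1, 6)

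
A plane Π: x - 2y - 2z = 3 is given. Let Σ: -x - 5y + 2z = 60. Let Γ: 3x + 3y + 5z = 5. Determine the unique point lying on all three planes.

(-1, -9, 7)

Solving the 3×3 linear system x - 2y - 2z = 3, -x - 5y + 2z = 60, 3x + 3y + 5z = 5 (e.g. by elimination or Cramer's rule, determinant = -77) gives (-1, -9, 7).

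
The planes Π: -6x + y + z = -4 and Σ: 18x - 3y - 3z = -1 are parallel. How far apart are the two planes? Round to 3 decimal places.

0.703

Rescale Σ by 1/(-3): -6x + y + z = 1/3. Then distance = |-4 − (1/3)| / √38 ≈ 0.703.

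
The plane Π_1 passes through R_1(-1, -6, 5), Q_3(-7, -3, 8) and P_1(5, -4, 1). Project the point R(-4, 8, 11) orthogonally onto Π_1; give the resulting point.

R_1Q_3 = (-6, 3, 3), R_1P_1 = (6, 2, -4); a normal to Π_1 is R_1Q_3 × R_1P_1 = (-18, -6, -30).
Using R_1: Π_1 has equation -18x - 6y - 30z = -96.
Foot = R − λn with λ = (n·R − d)/|n|² = (-306 − (-96))/1260 = -1/6.
Foot = (-4, 8, 11) − (-1/6)·(-18, -6, -30) = (-7, 7, 6).

(-7, 7, 6)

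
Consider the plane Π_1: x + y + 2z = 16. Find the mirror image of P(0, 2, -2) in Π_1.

λ = (n·P − d)/|n|² = (-2 − 16)/6 = -3.
Reflection = P − 2λn = (0, 2, -2) − (-6)·(1, 1, 2) = (6, 8, 10).

(6, 8, 10)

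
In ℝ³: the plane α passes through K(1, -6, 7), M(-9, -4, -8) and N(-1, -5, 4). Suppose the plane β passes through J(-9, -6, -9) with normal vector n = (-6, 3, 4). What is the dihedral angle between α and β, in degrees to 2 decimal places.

KM = (-10, 2, -15), KN = (-2, 1, -3); a normal to α is KM × KN = (9, 0, -6).
Using K: α has equation 9x - 6z = -33.
β: n·r = n·J gives -6x + 3y + 4z = 0.
cos θ = |n₁·n₂| / (|n₁||n₂|) = |-78| / (√117 · √61).
θ = arccos(0.92329) ≈ 22.59°.

22.59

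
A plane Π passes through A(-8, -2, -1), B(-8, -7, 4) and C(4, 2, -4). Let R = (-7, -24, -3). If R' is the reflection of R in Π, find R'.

(-9, 0, 21)

AB = (0, -5, 5), AC = (12, 4, -3); a normal to Π is AB × AC = (-5, 60, 60).
Using A: Π has equation -5x + 60y + 60z = -140.
λ = (n·R − d)/|n|² = (-1585 − (-140))/7225 = -1/5.
Reflection = R − 2λn = (-7, -24, -3) − (-2/5)·(-5, 60, 60) = (-9, 0, 21).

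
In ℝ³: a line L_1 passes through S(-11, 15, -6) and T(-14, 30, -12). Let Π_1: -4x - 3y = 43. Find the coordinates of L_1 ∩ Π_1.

A direction vector for L_1 is T − S = (-3, 15, -6).
Substitute r = (-11, 15, -6) + t(-3, 15, -6) into the plane: -1 + (-33)t = 43, so t = -4/3.
Intersection: (-11, 15, -6) + (-4/3)·(-3, 15, -6) = (-7, -5, 2).

(-7, -5, 2)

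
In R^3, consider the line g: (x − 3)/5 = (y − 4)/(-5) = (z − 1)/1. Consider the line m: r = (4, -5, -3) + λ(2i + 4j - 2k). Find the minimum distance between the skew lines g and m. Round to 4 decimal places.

6.7552

g has direction (5, -5, 1) through (3, 4, 1).
Common perpendicular direction n = (5, -5, 1) × (2, 4, -2) = (6, 12, 30).
With w = (4, -5, -3) − (3, 4, 1) = (1, -9, -4), w · n = -222.
Distance = |w · n| / |n| = |-222| / √1080 ≈ 6.7552.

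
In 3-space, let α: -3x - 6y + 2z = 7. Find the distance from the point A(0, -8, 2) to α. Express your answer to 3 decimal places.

n·A − d = (-3)·(0) + (-6)·(-8) + (2)·(2) − 7 = 45; |n| = √49.
Distance = |45| / √49 = 45/√49 ≈ 6.429.

6.429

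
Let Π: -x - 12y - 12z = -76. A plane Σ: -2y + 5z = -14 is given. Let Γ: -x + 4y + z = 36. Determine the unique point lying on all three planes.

(-8, 7, 0)

Solving the 3×3 linear system -x - 12y - 12z = -76, -2y + 5z = -14, -x + 4y + z = 36 (e.g. by elimination or Cramer's rule, determinant = 106) gives (-8, 7, 0).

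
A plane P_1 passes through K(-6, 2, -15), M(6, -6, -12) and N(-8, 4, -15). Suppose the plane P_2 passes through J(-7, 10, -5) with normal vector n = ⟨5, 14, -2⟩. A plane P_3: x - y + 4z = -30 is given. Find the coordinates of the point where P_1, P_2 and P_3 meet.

(1, 7, -6)

KM = (12, -8, 3), KN = (-2, 2, 0); a normal to P_1 is KM × KN = (-6, -6, 8).
Using K: P_1 has equation -6x - 6y + 8z = -96.
P_2: n·r = n·J gives 5x + 14y - 2z = 115.
Solving the 3×3 linear system -6x - 6y + 8z = -96, 5x + 14y - 2z = 115, x - y + 4z = -30 (e.g. by elimination or Cramer's rule, determinant = -344) gives (1, 7, -6).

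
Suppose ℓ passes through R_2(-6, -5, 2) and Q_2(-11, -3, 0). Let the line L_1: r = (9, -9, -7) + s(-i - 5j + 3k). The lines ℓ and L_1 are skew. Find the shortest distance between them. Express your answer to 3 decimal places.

11.538

A direction vector for ℓ is Q_2 − R_2 = (-5, 2, -2).
Common perpendicular direction n = (-5, 2, -2) × (-1, -5, 3) = (-4, 17, 27).
With w = (9, -9, -7) − (-6, -5, 2) = (15, -4, -9), w · n = -371.
Distance = |w · n| / |n| = |-371| / √1034 ≈ 11.538.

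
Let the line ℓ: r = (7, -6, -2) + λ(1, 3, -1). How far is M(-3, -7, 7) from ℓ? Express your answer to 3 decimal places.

Taking (7, -6, -2) on ℓ with direction v = (1, 3, -1): w = M − (7, -6, -2) = (-10, -1, 9), and w × v = (-26, -1, -29).
Distance = |w × v| / |v| = √1518 / √11 ≈ 11.747.

11.747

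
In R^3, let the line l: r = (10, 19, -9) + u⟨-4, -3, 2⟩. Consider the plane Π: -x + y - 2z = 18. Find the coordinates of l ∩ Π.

(-2, 10, -3)

Substitute r = (10, 19, -9) + t(-4, -3, 2) into the plane: 27 + (-3)t = 18, so t = 3.
Intersection: (10, 19, -9) + 3·(-4, -3, 2) = (-2, 10, -3).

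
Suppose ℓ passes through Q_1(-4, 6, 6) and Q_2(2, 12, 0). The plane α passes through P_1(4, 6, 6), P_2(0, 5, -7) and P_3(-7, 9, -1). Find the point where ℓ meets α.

(-2, 8, 4)

A direction vector for ℓ is Q_2 − Q_1 = (6, 6, -6).
P_1P_2 = (-4, -1, -13), P_1P_3 = (-11, 3, -7); a normal to α is P_1P_2 × P_1P_3 = (46, 115, -23).
Using P_1: α has equation 46x + 115y - 23z = 736.
Substitute r = (-4, 6, 6) + t(6, 6, -6) into the plane: 368 + 1104t = 736, so t = 1/3.
Intersection: (-4, 6, 6) + (1/3)·(6, 6, -6) = (-2, 8, 4).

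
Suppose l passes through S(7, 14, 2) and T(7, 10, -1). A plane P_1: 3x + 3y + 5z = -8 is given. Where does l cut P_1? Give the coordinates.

A direction vector for l is T − S = (0, -4, -3).
Substitute r = (7, 14, 2) + t(0, -4, -3) into the plane: 73 + (-27)t = -8, so t = 3.
Intersection: (7, 14, 2) + 3·(0, -4, -3) = (7, 2, -7).

(7, 2, -7)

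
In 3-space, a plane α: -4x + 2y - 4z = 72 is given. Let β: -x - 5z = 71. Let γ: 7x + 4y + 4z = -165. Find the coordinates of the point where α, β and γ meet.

(-11, -10, -12)

Solving the 3×3 linear system -4x + 2y - 4z = 72, -x - 5z = 71, 7x + 4y + 4z = -165 (e.g. by elimination or Cramer's rule, determinant = -126) gives (-11, -10, -12).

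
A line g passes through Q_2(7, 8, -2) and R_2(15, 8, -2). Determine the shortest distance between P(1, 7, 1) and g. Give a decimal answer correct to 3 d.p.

3.162

A direction vector for g is R_2 − Q_2 = (8, 0, 0).
Taking (7, 8, -2) on g with direction v = (8, 0, 0): w = P − (7, 8, -2) = (-6, -1, 3), and w × v = (0, 24, 8).
Distance = |w × v| / |v| = √640 / √64 ≈ 3.162.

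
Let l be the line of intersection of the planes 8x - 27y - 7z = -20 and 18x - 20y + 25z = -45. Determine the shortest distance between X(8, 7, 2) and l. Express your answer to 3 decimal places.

Direction of l: (8, -27, -7) × (18, -20, 25) = (-815, -326, 326).
A point on l: solving the two plane equations with x = -5 gives (-5, -1, 1).
Taking (-5, -1, 1) on l with direction v = (-815, -326, 326): w = X − (-5, -1, 1) = (13, 8, 1), and w × v = (2934, -5053, 2282).
Distance = |w × v| / |v| = √39348689 / √876777 ≈ 6.699.

6.699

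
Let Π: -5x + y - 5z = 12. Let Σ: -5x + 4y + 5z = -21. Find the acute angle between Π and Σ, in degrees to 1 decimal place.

86.0

cos θ = |n₁·n₂| / (|n₁||n₂|) = |4| / (√51 · √66).
θ = arccos(0.06895) ≈ 86.0°.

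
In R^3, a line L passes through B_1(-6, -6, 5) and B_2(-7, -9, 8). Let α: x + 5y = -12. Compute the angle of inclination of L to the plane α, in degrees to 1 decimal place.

A direction vector for L is B_2 − B_1 = (-1, -3, 3).
sin θ = |n·v| / (|n||v|) = |-16| / (√26 · √19) = 0.71987.
θ ≈ 46.0°.

46.0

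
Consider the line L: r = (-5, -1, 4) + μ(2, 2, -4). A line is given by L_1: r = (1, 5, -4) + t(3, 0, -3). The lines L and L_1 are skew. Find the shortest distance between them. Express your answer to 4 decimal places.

2.3094

Common perpendicular direction n = (2, 2, -4) × (3, 0, -3) = (-6, -6, -6).
With w = (1, 5, -4) − (-5, -1, 4) = (6, 6, -8), w · n = -24.
Distance = |w · n| / |n| = |-24| / √108 ≈ 2.3094.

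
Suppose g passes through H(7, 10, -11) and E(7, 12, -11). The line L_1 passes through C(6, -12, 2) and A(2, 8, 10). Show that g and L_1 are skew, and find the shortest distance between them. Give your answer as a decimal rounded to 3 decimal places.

A direction vector for g is E − H = (0, 2, 0).
A direction vector for L_1 is A − C = (-4, 20, 8).
Common perpendicular direction n = (0, 2, 0) × (-4, 20, 8) = (16, 0, 8).
With w = (6, -12, 2) − (7, 10, -11) = (-1, -22, 13), w · n = 88.
Since n ≠ 0 the lines are not parallel, and w · n = 88 ≠ 0 so they do not intersect; hence they are skew.
Distance = |w · n| / |n| = |88| / √320 ≈ 4.919.

4.919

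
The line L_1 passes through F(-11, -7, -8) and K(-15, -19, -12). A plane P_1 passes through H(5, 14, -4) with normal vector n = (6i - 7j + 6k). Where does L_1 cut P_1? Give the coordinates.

(-8, 2, -5)

A direction vector for L_1 is K − F = (-4, -12, -4).
P_1: n·r = n·H gives 6x - 7y + 6z = -92.
Substitute r = (-11, -7, -8) + t(-4, -12, -4) into the plane: -65 + 36t = -92, so t = -3/4.
Intersection: (-11, -7, -8) + (-3/4)·(-4, -12, -4) = (-8, 2, -5).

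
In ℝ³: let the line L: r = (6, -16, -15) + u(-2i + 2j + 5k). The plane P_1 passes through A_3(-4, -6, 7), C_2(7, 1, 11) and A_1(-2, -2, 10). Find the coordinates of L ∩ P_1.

A_3C_2 = (11, 7, 4), A_3A_1 = (2, 4, 3); a normal to P_1 is A_3C_2 × A_3A_1 = (5, -25, 30).
Using A_3: P_1 has equation 5x - 25y + 30z = 340.
Substitute r = (6, -16, -15) + t(-2, 2, 5) into the plane: -20 + 90t = 340, so t = 4.
Intersection: (6, -16, -15) + 4·(-2, 2, 5) = (-2, -8, 5).

(-2, -8, 5)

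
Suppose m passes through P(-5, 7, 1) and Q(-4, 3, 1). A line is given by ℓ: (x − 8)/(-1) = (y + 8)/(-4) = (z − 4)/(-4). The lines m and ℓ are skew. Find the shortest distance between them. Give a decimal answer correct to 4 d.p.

A direction vector for m is Q − P = (1, -4, 0).
ℓ has direction (-1, -4, -4) through (8, -8, 4).
Common perpendicular direction n = (1, -4, 0) × (-1, -4, -4) = (16, 4, -8).
With w = (8, -8, 4) − (-5, 7, 1) = (13, -15, 3), w · n = 124.
Distance = |w · n| / |n| = |124| / √336 ≈ 6.7648.

6.7648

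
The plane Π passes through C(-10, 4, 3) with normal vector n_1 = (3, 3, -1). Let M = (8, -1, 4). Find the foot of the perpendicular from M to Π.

Π: n_1·r = n_1·C gives 3x + 3y - z = -21.
Foot = M − λn with λ = (n·M − d)/|n|² = (17 − (-21))/19 = 2.
Foot = (8, -1, 4) − 2·(3, 3, -1) = (2, -7, 6).

(2, -7, 6)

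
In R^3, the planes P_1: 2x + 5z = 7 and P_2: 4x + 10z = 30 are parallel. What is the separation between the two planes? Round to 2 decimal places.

1.49

Rescale P_2 by 1/2: 2x + 5z = 15. Then distance = |7 − 15| / √29 ≈ 1.49.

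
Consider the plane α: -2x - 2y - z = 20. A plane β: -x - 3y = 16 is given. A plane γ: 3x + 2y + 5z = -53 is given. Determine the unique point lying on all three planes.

Solving the 3×3 linear system -2x - 2y - z = 20, -x - 3y = 16, 3x + 2y + 5z = -53 (e.g. by elimination or Cramer's rule, determinant = 13) gives (-1, -5, -8).

(-1, -5, -8)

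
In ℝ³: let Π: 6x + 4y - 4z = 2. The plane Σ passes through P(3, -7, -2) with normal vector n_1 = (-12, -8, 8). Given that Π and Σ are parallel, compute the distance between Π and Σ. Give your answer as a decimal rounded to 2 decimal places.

Σ: n_1·r = n_1·P gives -12x - 8y + 8z = 4.
Rescale Σ by 1/(-2): 6x + 4y - 4z = -2. Then distance = |2 − (-2)| / √68 ≈ 0.49.

0.49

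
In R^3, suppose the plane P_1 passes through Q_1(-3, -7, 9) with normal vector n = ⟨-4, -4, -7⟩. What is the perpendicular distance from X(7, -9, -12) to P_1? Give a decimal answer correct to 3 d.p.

12.778

P_1: n·r = n·Q_1 gives -4x - 4y - 7z = -23.
n·X − d = (-4)·(7) + (-4)·(-9) + (-7)·(-12) − (-23) = 115; |n| = √81.
Distance = |115| / √81 = 115/√81 ≈ 12.778.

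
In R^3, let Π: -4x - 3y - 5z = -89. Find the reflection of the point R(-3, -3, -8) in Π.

(21, 15, 22)

λ = (n·R − d)/|n|² = (61 − (-89))/50 = 3.
Reflection = R − 2λn = (-3, -3, -8) − 6·(-4, -3, -5) = (21, 15, 22).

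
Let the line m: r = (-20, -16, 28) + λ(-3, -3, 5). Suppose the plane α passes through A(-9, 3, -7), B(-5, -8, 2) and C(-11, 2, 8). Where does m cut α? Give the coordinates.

(-8, -4, 8)

AB = (4, -11, 9), AC = (-2, -1, 15); a normal to α is AB × AC = (-156, -78, -26).
Using A: α has equation -156x - 78y - 26z = 1352.
Substitute r = (-20, -16, 28) + t(-3, -3, 5) into the plane: 3640 + 572t = 1352, so t = -4.
Intersection: (-20, -16, 28) + (-4)·(-3, -3, 5) = (-8, -4, 8).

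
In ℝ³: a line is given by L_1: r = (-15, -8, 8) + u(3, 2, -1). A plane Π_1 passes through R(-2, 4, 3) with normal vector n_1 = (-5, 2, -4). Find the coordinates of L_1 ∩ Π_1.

Π_1: n_1·r = n_1·R gives -5x + 2y - 4z = 6.
Substitute r = (-15, -8, 8) + t(3, 2, -1) into the plane: 27 + (-7)t = 6, so t = 3.
Intersection: (-15, -8, 8) + 3·(3, 2, -1) = (-6, -2, 5).

(-6, -2, 5)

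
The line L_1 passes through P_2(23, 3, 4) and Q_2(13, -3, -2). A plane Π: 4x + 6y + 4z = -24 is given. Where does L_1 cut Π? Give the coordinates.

A direction vector for L_1 is Q_2 − P_2 = (-10, -6, -6).
Substitute r = (23, 3, 4) + t(-10, -6, -6) into the plane: 126 + (-100)t = -24, so t = 3/2.
Intersection: (23, 3, 4) + (3/2)·(-10, -6, -6) = (8, -6, -5).

(8, -6, -5)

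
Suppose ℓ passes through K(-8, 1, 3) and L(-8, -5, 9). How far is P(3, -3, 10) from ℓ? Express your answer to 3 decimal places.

11.203

A direction vector for ℓ is L − K = (0, -6, 6).
Taking (-8, 1, 3) on ℓ with direction v = (0, -6, 6): w = P − (-8, 1, 3) = (11, -4, 7), and w × v = (18, -66, -66).
Distance = |w × v| / |v| = √9036 / √72 ≈ 11.203.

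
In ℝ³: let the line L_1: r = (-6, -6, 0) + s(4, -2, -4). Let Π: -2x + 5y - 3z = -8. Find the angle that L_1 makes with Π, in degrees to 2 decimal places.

9.34

sin θ = |n·v| / (|n||v|) = |-6| / (√38 · √36) = 0.16222.
θ ≈ 9.34°.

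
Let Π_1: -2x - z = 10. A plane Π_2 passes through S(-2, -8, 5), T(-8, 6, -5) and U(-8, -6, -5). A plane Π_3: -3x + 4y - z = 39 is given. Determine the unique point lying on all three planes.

ST = (-6, 14, -10), SU = (-6, 2, -10); a normal to Π_2 is ST × SU = (-120, 0, 72).
Using S: Π_2 has equation -120x + 72z = 600.
Solving the 3×3 linear system -2x - z = 10, -120x + 72z = 600, -3x + 4y - z = 39 (e.g. by elimination or Cramer's rule, determinant = 1056) gives (-5, 6, 0).

(-5, 6, 0)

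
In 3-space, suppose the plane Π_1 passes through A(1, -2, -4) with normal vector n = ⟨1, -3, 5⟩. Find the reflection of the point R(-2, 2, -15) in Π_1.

Π_1: n·r = n·A gives x - 3y + 5z = -13.
λ = (n·R − d)/|n|² = (-83 − (-13))/35 = -2.
Reflection = R − 2λn = (-2, 2, -15) − (-4)·(1, -3, 5) = (2, -10, 5).

(2, -10, 5)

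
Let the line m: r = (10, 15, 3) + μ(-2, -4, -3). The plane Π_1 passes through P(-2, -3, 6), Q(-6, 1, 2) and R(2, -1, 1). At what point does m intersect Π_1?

PQ = (-4, 4, -4), PR = (4, 2, -5); a normal to Π_1 is PQ × PR = (-12, -36, -24).
Using P: Π_1 has equation -12x - 36y - 24z = -12.
Substitute r = (10, 15, 3) + t(-2, -4, -3) into the plane: -732 + 240t = -12, so t = 3.
Intersection: (10, 15, 3) + 3·(-2, -4, -3) = (4, 3, -6).

(4, 3, -6)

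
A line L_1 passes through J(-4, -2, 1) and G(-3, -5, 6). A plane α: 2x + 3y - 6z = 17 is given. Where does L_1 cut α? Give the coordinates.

(-5, 1, -4)

A direction vector for L_1 is G − J = (1, -3, 5).
Substitute r = (-4, -2, 1) + t(1, -3, 5) into the plane: -20 + (-37)t = 17, so t = -1.
Intersection: (-4, -2, 1) + (-1)·(1, -3, 5) = (-5, 1, -4).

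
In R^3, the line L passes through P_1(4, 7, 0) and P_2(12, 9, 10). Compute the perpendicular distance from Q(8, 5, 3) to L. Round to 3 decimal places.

A direction vector for L is P_2 − P_1 = (8, 2, 10).
Taking (4, 7, 0) on L with direction v = (8, 2, 10): w = Q − (4, 7, 0) = (4, -2, 3), and w × v = (-26, -16, 24).
Distance = |w × v| / |v| = √1508 / √168 ≈ 2.996.

2.996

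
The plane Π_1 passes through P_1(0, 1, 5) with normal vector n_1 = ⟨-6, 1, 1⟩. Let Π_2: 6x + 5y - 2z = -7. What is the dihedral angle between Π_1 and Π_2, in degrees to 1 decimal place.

Π_1: n_1·r = n_1·P_1 gives -6x + y + z = 6.
cos θ = |n₁·n₂| / (|n₁||n₂|) = |-33| / (√38 · √65).
θ = arccos(0.66400) ≈ 48.4°.

48.4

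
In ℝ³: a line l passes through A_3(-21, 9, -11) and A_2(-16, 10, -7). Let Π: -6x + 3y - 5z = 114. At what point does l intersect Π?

(-11, 11, -3)

A direction vector for l is A_2 − A_3 = (5, 1, 4).
Substitute r = (-21, 9, -11) + t(5, 1, 4) into the plane: 208 + (-47)t = 114, so t = 2.
Intersection: (-21, 9, -11) + 2·(5, 1, 4) = (-11, 11, -3).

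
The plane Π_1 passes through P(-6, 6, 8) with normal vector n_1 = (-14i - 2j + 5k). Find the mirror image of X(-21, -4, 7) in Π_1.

(7, 0, -3)

Π_1: n_1·r = n_1·P gives -14x - 2y + 5z = 112.
λ = (n·X − d)/|n|² = (337 − 112)/225 = 1.
Reflection = X − 2λn = (-21, -4, 7) − 2·(-14, -2, 5) = (7, 0, -3).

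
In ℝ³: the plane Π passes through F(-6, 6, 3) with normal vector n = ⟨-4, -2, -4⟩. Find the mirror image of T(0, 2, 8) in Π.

Π: n·r = n·F gives -4x - 2y - 4z = 0.
λ = (n·T − d)/|n|² = (-36 − 0)/36 = -1.
Reflection = T − 2λn = (0, 2, 8) − (-2)·(-4, -2, -4) = (-8, -2, 0).

(-8, -2, 0)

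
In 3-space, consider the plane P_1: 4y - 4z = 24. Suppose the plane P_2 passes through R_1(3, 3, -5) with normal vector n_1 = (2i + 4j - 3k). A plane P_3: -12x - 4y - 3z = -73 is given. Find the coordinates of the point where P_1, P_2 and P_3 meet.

P_2: n_1·r = n_1·R_1 gives 2x + 4y - 3z = 33.
Solving the 3×3 linear system 4y - 4z = 24, 2x + 4y - 3z = 33, -12x - 4y - 3z = -73 (e.g. by elimination or Cramer's rule, determinant = 8) gives (7, 1, -5).

(7, 1, -5)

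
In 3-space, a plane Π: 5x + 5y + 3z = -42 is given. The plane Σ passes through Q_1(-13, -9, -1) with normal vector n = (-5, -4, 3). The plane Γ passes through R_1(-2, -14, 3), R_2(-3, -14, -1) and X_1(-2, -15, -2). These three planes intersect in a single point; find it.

(-5, -10, 11)

Σ: n·r = n·Q_1 gives -5x - 4y + 3z = 98.
R_1R_2 = (-1, 0, -4), R_1X_1 = (0, -1, -5); a normal to Γ is R_1R_2 × R_1X_1 = (-4, -5, 1).
Using R_1: Γ has equation -4x - 5y + z = 81.
Solving the 3×3 linear system 5x + 5y + 3z = -42, -5x - 4y + 3z = 98, -4x - 5y + z = 81 (e.g. by elimination or Cramer's rule, determinant = 47) gives (-5, -10, 11).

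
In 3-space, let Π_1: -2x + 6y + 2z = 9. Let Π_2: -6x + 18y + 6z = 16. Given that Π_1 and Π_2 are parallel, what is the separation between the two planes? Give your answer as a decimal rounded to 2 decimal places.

Rescale Π_2 by 1/3: -2x + 6y + 2z = 16/3. Then distance = |9 − (16/3)| / √44 ≈ 0.55.

0.55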